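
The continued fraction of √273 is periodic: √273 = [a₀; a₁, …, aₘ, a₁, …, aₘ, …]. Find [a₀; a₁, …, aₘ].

[16; 1, 1, 10, 1, 1, 32]

a₀ = ⌊√273⌋ = 16.
With m₀=0, d₀=1 and mₖ₊₁ = dₖaₖ − mₖ, dₖ₊₁ = (n − mₖ₊₁²)/dₖ, aₖ₊₁ = ⌊(a₀+mₖ₊₁)/dₖ₊₁⌋:
  k=1: m=16, d=17, a=1
  k=2: m=1, d=16, a=1
  k=3: m=15, d=3, a=10
  k=4: m=15, d=16, a=1
  k=5: m=1, d=17, a=1
  k=6: m=16, d=1, a=32
d=1 and a=2a₀=32 at k=6, so the next step gives (m, d) = (16, 17) again — its k=1 value — and the period has length 6.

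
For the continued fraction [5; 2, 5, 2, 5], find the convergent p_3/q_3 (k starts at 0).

131/24

Using pₖ = aₖpₖ₋₁ + pₖ₋₂, qₖ = aₖqₖ₋₁ + qₖ₋₂ (with p₋₁=1, p₋₂=0, q₋₁=0, q₋₂=1):
  k=0: a=5, p=5, q=1
  k=1: a=2, p=11, q=2
  k=2: a=5, p=60, q=11
  k=3: a=2, p=131, q=24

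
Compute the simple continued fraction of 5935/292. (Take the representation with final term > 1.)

[20; 3, 13, 1, 1, 3]

5935 = 20·292 + 95
292 = 3·95 + 7
95 = 13·7 + 4
7 = 1·4 + 3
4 = 1·3 + 1
3 = 3·1 + 0  (stop)
So 5935/292 = [20; 3, 13, 1, 1, 3].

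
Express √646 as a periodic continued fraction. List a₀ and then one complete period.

a₀ = ⌊√646⌋ = 25.
With m₀=0, d₀=1 and mₖ₊₁ = dₖaₖ − mₖ, dₖ₊₁ = (n − mₖ₊₁²)/dₖ, aₖ₊₁ = ⌊(a₀+mₖ₊₁)/dₖ₊₁⌋:
  k=1: m=25, d=21, a=2
  k=2: m=17, d=17, a=2
  k=3: m=17, d=21, a=2
  k=4: m=25, d=1, a=50
d=1 and a=2a₀=50 at k=4, so the next step gives (m, d) = (25, 21) again — its k=1 value — and the period has length 4.

[25; 2, 2, 2, 50]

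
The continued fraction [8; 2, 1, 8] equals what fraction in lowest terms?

Using pₖ = aₖpₖ₋₁ + pₖ₋₂ and qₖ = aₖqₖ₋₁ + qₖ₋₂:
  k=0: a=8, p=8, q=1
  k=1: a=2, p=17, q=2
  k=2: a=1, p=25, q=3
  k=3: a=8, p=217, q=26

217/26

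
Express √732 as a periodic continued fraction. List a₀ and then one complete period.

a₀ = ⌊√732⌋ = 27.
With m₀=0, d₀=1 and mₖ₊₁ = dₖaₖ − mₖ, dₖ₊₁ = (n − mₖ₊₁²)/dₖ, aₖ₊₁ = ⌊(a₀+mₖ₊₁)/dₖ₊₁⌋:
  k=1: m=27, d=3, a=18
  k=2: m=27, d=1, a=54
d=1 and a=2a₀=54 at k=2, so the next step gives (m, d) = (27, 3) again — its k=1 value — and the period has length 2.

[27; 18, 54]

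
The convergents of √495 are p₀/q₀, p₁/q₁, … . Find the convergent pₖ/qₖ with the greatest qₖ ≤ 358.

√495 = [22; 4, 44, …] (period length 2).
Convergents:
  p_0/q_0 = 22/1
  p_1/q_1 = 89/4
  p_2/q_2 = 3938/177
  p_3/q_3 = 15841/712
q_2 = 177 ≤ 358 < 712 = q_3, so the answer is 3938/177.

3938/177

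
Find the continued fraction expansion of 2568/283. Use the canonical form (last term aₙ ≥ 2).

[9; 13, 2, 10]

2568 = 9×283 + 21
283 = 13×21 + 10
21 = 2×10 + 1
10 = 10×1 + 0  (stop)
So 2568/283 = [9; 13, 2, 10].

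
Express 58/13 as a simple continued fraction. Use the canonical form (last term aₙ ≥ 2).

58 = 4×13 + 6
13 = 2×6 + 1
6 = 6×1 + 0  (stop)
So 58/13 = [4; 2, 6].

[4; 2, 6]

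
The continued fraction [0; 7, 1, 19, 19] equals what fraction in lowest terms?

381/3029

Fold from the inside: start with 19/1.
  19 + 1/19 = 362/19
  1 + 19/362 = 381/362
  7 + 362/381 = 3029/381
  0 + 381/3029 = 381/3029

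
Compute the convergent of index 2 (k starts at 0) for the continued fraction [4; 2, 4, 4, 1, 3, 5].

Using pₖ = aₖpₖ₋₁ + pₖ₋₂, qₖ = aₖqₖ₋₁ + qₖ₋₂ (with p₋₁=1, p₋₂=0, q₋₁=0, q₋₂=1):
  k=0: a=4, p=4, q=1
  k=1: a=2, p=9, q=2
  k=2: a=4, p=40, q=9

40/9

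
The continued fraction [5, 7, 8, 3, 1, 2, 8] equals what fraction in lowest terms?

27856/5419

Fold from the inside: start with 8/1.
  2 + 1/8 = 17/8
  1 + 8/17 = 25/17
  3 + 17/25 = 92/25
  8 + 25/92 = 761/92
  7 + 92/761 = 5419/761
  5 + 761/5419 = 27856/5419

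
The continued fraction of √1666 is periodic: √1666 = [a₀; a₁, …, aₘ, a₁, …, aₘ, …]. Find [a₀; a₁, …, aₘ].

a₀ = ⌊√1666⌋ = 40.
With m₀=0, d₀=1 and mₖ₊₁ = dₖaₖ − mₖ, dₖ₊₁ = (n − mₖ₊₁²)/dₖ, aₖ₊₁ = ⌊(a₀+mₖ₊₁)/dₖ₊₁⌋:
  k=1: m=40, d=66, a=1
  k=2: m=26, d=15, a=4
  k=3: m=34, d=34, a=2
  k=4: m=34, d=15, a=4
  k=5: m=26, d=66, a=1
  k=6: m=40, d=1, a=80
d=1 and a=2a₀=80 at k=6, so the next step gives (m, d) = (40, 66) again — its k=1 value — and the period has length 6.

[40; 1, 4, 2, 4, 1, 80]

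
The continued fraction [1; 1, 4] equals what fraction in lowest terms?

9/5

Fold from the inside: start with 4/1.
  1 + 1/4 = 5/4
  1 + 4/5 = 9/5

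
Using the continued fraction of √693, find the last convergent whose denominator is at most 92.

1053/40

√693 = [26; 3, 12, 1, 4, 1, 12, 3, 52, …] (period length 8).
Convergents:
  p_0/q_0 = 26/1
  p_1/q_1 = 79/3
  p_2/q_2 = 974/37
  p_3/q_3 = 1053/40
  p_4/q_4 = 5186/197
q_3 = 40 ≤ 92 < 197 = q_4, so the answer is 1053/40.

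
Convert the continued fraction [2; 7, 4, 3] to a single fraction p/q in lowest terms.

201/94

Fold from the inside: start with 3/1.
  4 + 1/3 = 13/3
  7 + 3/13 = 94/13
  2 + 13/94 = 201/94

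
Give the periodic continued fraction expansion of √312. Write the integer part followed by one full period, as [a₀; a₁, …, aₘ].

[17; 1, 1, 1, 34]

a₀ = ⌊√312⌋ = 17.
With m₀=0, d₀=1 and mₖ₊₁ = dₖaₖ − mₖ, dₖ₊₁ = (n − mₖ₊₁²)/dₖ, aₖ₊₁ = ⌊(a₀+mₖ₊₁)/dₖ₊₁⌋:
  k=1: m=17, d=23, a=1
  k=2: m=6, d=12, a=1
  k=3: m=6, d=23, a=1
  k=4: m=17, d=1, a=34
d=1 and a=2a₀=34 at k=4, so the next step gives (m, d) = (17, 23) again — its k=1 value — and the period has length 4.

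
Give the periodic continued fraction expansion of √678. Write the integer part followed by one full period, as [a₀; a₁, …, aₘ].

[26; 26, 52]

a₀ = ⌊√678⌋ = 26.
With m₀=0, d₀=1 and mₖ₊₁ = dₖaₖ − mₖ, dₖ₊₁ = (n − mₖ₊₁²)/dₖ, aₖ₊₁ = ⌊(a₀+mₖ₊₁)/dₖ₊₁⌋:
  k=1: m=26, d=2, a=26
  k=2: m=26, d=1, a=52
d=1 and a=2a₀=52 at k=2, so the next step gives (m, d) = (26, 2) again — its k=1 value — and the period has length 2.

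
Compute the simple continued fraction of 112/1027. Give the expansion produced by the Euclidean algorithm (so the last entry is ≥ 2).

112 = 0×1027 + 112
1027 = 9×112 + 19
112 = 5×19 + 17
19 = 1×17 + 2
17 = 8×2 + 1
2 = 2×1 + 0  (stop)
So 112/1027 = [0; 9, 5, 1, 8, 2].

[0; 9, 5, 1, 8, 2]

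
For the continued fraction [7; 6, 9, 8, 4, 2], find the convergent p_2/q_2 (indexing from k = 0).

394/55

Using pₖ = aₖpₖ₋₁ + pₖ₋₂, qₖ = aₖqₖ₋₁ + qₖ₋₂ (with p₋₁=1, p₋₂=0, q₋₁=0, q₋₂=1):
  k=0: a=7, p=7, q=1
  k=1: a=6, p=43, q=6
  k=2: a=9, p=394, q=55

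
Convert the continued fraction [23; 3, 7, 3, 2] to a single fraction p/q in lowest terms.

3731/160

Fold from the inside: start with 2/1.
  3 + 1/2 = 7/2
  7 + 2/7 = 51/7
  3 + 7/51 = 160/51
  23 + 51/160 = 3731/160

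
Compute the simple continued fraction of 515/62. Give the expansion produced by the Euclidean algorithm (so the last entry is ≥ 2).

515 = 8*62 + 19
62 = 3*19 + 5
19 = 3*5 + 4
5 = 1*4 + 1
4 = 4*1 + 0  (stop)
So 515/62 = [8; 3, 3, 1, 4].

[8; 3, 3, 1, 4]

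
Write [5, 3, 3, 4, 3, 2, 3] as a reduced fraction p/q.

Using pₖ = aₖpₖ₋₁ + pₖ₋₂ and qₖ = aₖqₖ₋₁ + qₖ₋₂:
  k=0: a=5, p=5, q=1
  k=1: a=3, p=16, q=3
  k=2: a=3, p=53, q=10
  k=3: a=4, p=228, q=43
  k=4: a=3, p=737, q=139
  k=5: a=2, p=1702, q=321
  k=6: a=3, p=5843, q=1102

5843/1102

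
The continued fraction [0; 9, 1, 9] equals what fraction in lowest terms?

10/99

Using pₖ = aₖpₖ₋₁ + pₖ₋₂ and qₖ = aₖqₖ₋₁ + qₖ₋₂:
  k=0: a=0, p=0, q=1
  k=1: a=9, p=1, q=9
  k=2: a=1, p=1, q=10
  k=3: a=9, p=10, q=99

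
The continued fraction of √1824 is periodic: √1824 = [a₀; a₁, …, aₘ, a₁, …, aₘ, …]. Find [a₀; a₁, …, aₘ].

a₀ = ⌊√1824⌋ = 42.
With m₀=0, d₀=1 and mₖ₊₁ = dₖaₖ − mₖ, dₖ₊₁ = (n − mₖ₊₁²)/dₖ, aₖ₊₁ = ⌊(a₀+mₖ₊₁)/dₖ₊₁⌋:
  k=1: m=42, d=60, a=1
  k=2: m=18, d=25, a=2
  k=3: m=32, d=32, a=2
  k=4: m=32, d=25, a=2
  k=5: m=18, d=60, a=1
  k=6: m=42, d=1, a=84
d=1 and a=2a₀=84 at k=6, so the next step gives (m, d) = (42, 60) again — its k=1 value — and the period has length 6.

[42; 1, 2, 2, 2, 1, 84]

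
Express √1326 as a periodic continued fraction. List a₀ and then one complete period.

a₀ = ⌊√1326⌋ = 36.
With m₀=0, d₀=1 and mₖ₊₁ = dₖaₖ − mₖ, dₖ₊₁ = (n − mₖ₊₁²)/dₖ, aₖ₊₁ = ⌊(a₀+mₖ₊₁)/dₖ₊₁⌋:
  k=1: m=36, d=30, a=2
  k=2: m=24, d=25, a=2
  k=3: m=26, d=26, a=2
  k=4: m=26, d=25, a=2
  k=5: m=24, d=30, a=2
  k=6: m=36, d=1, a=72
d=1 and a=2a₀=72 at k=6, so the next step gives (m, d) = (36, 30) again — its k=1 value — and the period has length 6.

[36; 2, 2, 2, 2, 2, 72]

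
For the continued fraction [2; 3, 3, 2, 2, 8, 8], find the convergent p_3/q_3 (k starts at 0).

53/23

Using pₖ = aₖpₖ₋₁ + pₖ₋₂, qₖ = aₖqₖ₋₁ + qₖ₋₂ (with p₋₁=1, p₋₂=0, q₋₁=0, q₋₂=1):
  k=0: a=2, p=2, q=1
  k=1: a=3, p=7, q=3
  k=2: a=3, p=23, q=10
  k=3: a=2, p=53, q=23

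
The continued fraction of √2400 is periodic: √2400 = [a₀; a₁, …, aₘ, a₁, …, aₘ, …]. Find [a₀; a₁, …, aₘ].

[48; 1, 96]

a₀ = ⌊√2400⌋ = 48.
With m₀=0, d₀=1 and mₖ₊₁ = dₖaₖ − mₖ, dₖ₊₁ = (n − mₖ₊₁²)/dₖ, aₖ₊₁ = ⌊(a₀+mₖ₊₁)/dₖ₊₁⌋:
  k=1: m=48, d=96, a=1
  k=2: m=48, d=1, a=96
d=1 and a=2a₀=96 at k=2, so the next step gives (m, d) = (48, 96) again — its k=1 value — and the period has length 2.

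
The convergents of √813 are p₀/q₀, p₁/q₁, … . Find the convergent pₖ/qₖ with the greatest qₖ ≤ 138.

√813 = [28; 1, 1, 18, 1, 1, 56, …] (period length 6).
Convergents:
  p_0/q_0 = 28/1
  p_1/q_1 = 29/1
  p_2/q_2 = 57/2
  p_3/q_3 = 1055/37
  p_4/q_4 = 1112/39
  p_5/q_5 = 2167/76
  p_6/q_6 = 122464/4295
q_5 = 76 ≤ 138 < 4295 = q_6, so the answer is 2167/76.

2167/76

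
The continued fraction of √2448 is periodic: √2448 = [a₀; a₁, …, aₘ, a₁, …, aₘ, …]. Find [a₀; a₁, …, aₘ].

[49; 2, 10, 2, 98]

a₀ = ⌊√2448⌋ = 49.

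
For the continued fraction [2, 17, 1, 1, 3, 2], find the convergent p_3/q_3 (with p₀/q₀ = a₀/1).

72/35

Using pₖ = aₖpₖ₋₁ + pₖ₋₂, qₖ = aₖqₖ₋₁ + qₖ₋₂ (with p₋₁=1, p₋₂=0, q₋₁=0, q₋₂=1):
  k=0: a=2, p=2, q=1
  k=1: a=17, p=35, q=17
  k=2: a=1, p=37, q=18
  k=3: a=1, p=72, q=35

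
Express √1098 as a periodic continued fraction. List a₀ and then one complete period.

a₀ = ⌊√1098⌋ = 33.
With m₀=0, d₀=1 and mₖ₊₁ = dₖaₖ − mₖ, dₖ₊₁ = (n − mₖ₊₁²)/dₖ, aₖ₊₁ = ⌊(a₀+mₖ₊₁)/dₖ₊₁⌋:
  k=1: m=33, d=9, a=7
  k=2: m=30, d=22, a=2
  k=3: m=14, d=41, a=1
  k=4: m=27, d=9, a=6
  k=5: m=27, d=41, a=1
  k=6: m=14, d=22, a=2
  k=7: m=30, d=9, a=7
  k=8: m=33, d=1, a=66
d=1 and a=2a₀=66 at k=8, so the next step gives (m, d) = (33, 9) again — its k=1 value — and the period has length 8.

[33; 7, 2, 1, 6, 1, 2, 7, 66]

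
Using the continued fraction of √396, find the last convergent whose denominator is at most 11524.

√396 = [19; 1, 8, 1, 38, …] (period length 4).
Convergents:
  p_0/q_0 = 19/1
  p_1/q_1 = 20/1
  p_2/q_2 = 179/9
  p_3/q_3 = 199/10
  p_4/q_4 = 7741/389
  p_5/q_5 = 7940/399
  p_6/q_6 = 71261/3581
  p_7/q_7 = 79201/3980
  p_8/q_8 = 3080899/154821
q_7 = 3980 ≤ 11524 < 154821 = q_8, so the answer is 79201/3980.

79201/3980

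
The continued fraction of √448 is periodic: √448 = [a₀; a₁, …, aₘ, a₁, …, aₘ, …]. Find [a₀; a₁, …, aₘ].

[21; 6, 42]

a₀ = ⌊√448⌋ = 21.
With m₀=0, d₀=1 and mₖ₊₁ = dₖaₖ − mₖ, dₖ₊₁ = (n − mₖ₊₁²)/dₖ, aₖ₊₁ = ⌊(a₀+mₖ₊₁)/dₖ₊₁⌋:
  k=1: m=21, d=7, a=6
  k=2: m=21, d=1, a=42
d=1 and a=2a₀=42 at k=2, so the next step gives (m, d) = (21, 7) again — its k=1 value — and the period has length 2.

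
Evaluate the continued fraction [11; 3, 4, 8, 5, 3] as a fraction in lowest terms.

Using pₖ = aₖpₖ₋₁ + pₖ₋₂ and qₖ = aₖqₖ₋₁ + qₖ₋₂:
  k=0: a=11, p=11, q=1
  k=1: a=3, p=34, q=3
  k=2: a=4, p=147, q=13
  k=3: a=8, p=1210, q=107
  k=4: a=5, p=6197, q=548
  k=5: a=3, p=19801, q=1751

19801/1751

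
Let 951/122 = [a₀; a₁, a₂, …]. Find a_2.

3

951 = 7·122 + 97   →  a_0 = 7
122 = 1·97 + 25   →  a_1 = 1
97 = 3·25 + 22   →  a_2 = 3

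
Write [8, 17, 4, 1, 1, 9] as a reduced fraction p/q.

Fold from the inside: start with 9/1.
  1 + 1/9 = 10/9
  1 + 9/10 = 19/10
  4 + 10/19 = 86/19
  17 + 19/86 = 1481/86
  8 + 86/1481 = 11934/1481

11934/1481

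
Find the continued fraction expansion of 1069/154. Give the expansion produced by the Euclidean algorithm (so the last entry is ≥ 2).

[6; 1, 16, 9]

1069 = 6×154 + 145
154 = 1×145 + 9
145 = 16×9 + 1
9 = 9×1 + 0  (stop)
So 1069/154 = [6; 1, 16, 9].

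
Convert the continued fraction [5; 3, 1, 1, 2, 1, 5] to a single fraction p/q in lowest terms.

755/143

Using pₖ = aₖpₖ₋₁ + pₖ₋₂ and qₖ = aₖqₖ₋₁ + qₖ₋₂:
  k=0: a=5, p=5, q=1
  k=1: a=3, p=16, q=3
  k=2: a=1, p=21, q=4
  k=3: a=1, p=37, q=7
  k=4: a=2, p=95, q=18
  k=5: a=1, p=132, q=25
  k=6: a=5, p=755, q=143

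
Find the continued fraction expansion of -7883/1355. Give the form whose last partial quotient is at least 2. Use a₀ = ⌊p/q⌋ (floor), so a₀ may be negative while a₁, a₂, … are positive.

[-6; 5, 2, 17, 7]

-7883 = -6×1355 + 247
1355 = 5×247 + 120
247 = 2×120 + 7
120 = 17×7 + 1
7 = 7×1 + 0  (stop)
So -7883/1355 = [-6; 5, 2, 17, 7].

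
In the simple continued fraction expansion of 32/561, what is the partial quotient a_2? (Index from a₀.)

1

32 = 0·561 + 32   →  a_0 = 0
561 = 17·32 + 17   →  a_1 = 17
32 = 1·17 + 15   →  a_2 = 1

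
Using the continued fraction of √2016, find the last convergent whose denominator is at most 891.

√2016 = [44; 1, 8, 1, 88, …] (period length 4).
Convergents:
  p_0/q_0 = 44/1
  p_1/q_1 = 45/1
  p_2/q_2 = 404/9
  p_3/q_3 = 449/10
  p_4/q_4 = 39916/889
  p_5/q_5 = 40365/899
q_4 = 889 ≤ 891 < 899 = q_5, so the answer is 39916/889.

39916/889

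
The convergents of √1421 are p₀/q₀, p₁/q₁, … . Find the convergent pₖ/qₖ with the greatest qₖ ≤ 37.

√1421 = [37; 1, 2, 3, 2, 3, 2, 1, 74, …] (period length 8).
Convergents:
  p_0/q_0 = 37/1
  p_1/q_1 = 38/1
  p_2/q_2 = 113/3
  p_3/q_3 = 377/10
  p_4/q_4 = 867/23
  p_5/q_5 = 2978/79
q_4 = 23 ≤ 37 < 79 = q_5, so the answer is 867/23.

867/23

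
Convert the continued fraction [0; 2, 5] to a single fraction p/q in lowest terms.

Fold from the inside: start with 5/1.
  2 + 1/5 = 11/5
  0 + 5/11 = 5/11

5/11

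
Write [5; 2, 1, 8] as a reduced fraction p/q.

139/26

Fold from the inside: start with 8/1.
  1 + 1/8 = 9/8
  2 + 8/9 = 26/9
  5 + 9/26 = 139/26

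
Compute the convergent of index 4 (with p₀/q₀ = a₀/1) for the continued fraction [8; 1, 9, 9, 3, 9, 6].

2519/283

Using pₖ = aₖpₖ₋₁ + pₖ₋₂, qₖ = aₖqₖ₋₁ + qₖ₋₂ (with p₋₁=1, p₋₂=0, q₋₁=0, q₋₂=1):
  k=0: a=8, p=8, q=1
  k=1: a=1, p=9, q=1
  k=2: a=9, p=89, q=10
  k=3: a=9, p=810, q=91
  k=4: a=3, p=2519, q=283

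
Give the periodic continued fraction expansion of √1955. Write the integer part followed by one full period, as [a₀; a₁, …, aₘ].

[44; 4, 1, 1, 1, 4, 88]

a₀ = ⌊√1955⌋ = 44.
With m₀=0, d₀=1 and mₖ₊₁ = dₖaₖ − mₖ, dₖ₊₁ = (n − mₖ₊₁²)/dₖ, aₖ₊₁ = ⌊(a₀+mₖ₊₁)/dₖ₊₁⌋:
  k=1: m=44, d=19, a=4
  k=2: m=32, d=49, a=1
  k=3: m=17, d=34, a=1
  k=4: m=17, d=49, a=1
  k=5: m=32, d=19, a=4
  k=6: m=44, d=1, a=88
d=1 and a=2a₀=88 at k=6, so the next step gives (m, d) = (44, 19) again — its k=1 value — and the period has length 6.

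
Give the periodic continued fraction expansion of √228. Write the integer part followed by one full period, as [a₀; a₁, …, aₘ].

[15; 10, 30]

a₀ = ⌊√228⌋ = 15.
With m₀=0, d₀=1 and mₖ₊₁ = dₖaₖ − mₖ, dₖ₊₁ = (n − mₖ₊₁²)/dₖ, aₖ₊₁ = ⌊(a₀+mₖ₊₁)/dₖ₊₁⌋:
  k=1: m=15, d=3, a=10
  k=2: m=15, d=1, a=30
d=1 and a=2a₀=30 at k=2, so the next step gives (m, d) = (15, 3) again — its k=1 value — and the period has length 2.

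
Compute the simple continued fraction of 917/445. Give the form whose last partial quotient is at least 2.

[2; 16, 2, 13]

917 = 2*445 + 27
445 = 16*27 + 13
27 = 2*13 + 1
13 = 13*1 + 0  (stop)
So 917/445 = [2; 16, 2, 13].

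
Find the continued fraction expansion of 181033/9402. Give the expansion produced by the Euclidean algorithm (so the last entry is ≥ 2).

[19; 3, 1, 12, 2, 5, 16]

181033 = 19*9402 + 2395
9402 = 3*2395 + 2217
2395 = 1*2217 + 178
2217 = 12*178 + 81
178 = 2*81 + 16
81 = 5*16 + 1
16 = 16*1 + 0  (stop)
So 181033/9402 = [19; 3, 1, 12, 2, 5, 16].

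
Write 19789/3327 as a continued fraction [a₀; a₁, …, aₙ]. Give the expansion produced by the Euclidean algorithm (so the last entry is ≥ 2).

[5; 1, 18, 4, 3, 13]

19789 = 5*3327 + 3154
3327 = 1*3154 + 173
3154 = 18*173 + 40
173 = 4*40 + 13
40 = 3*13 + 1
13 = 13*1 + 0  (stop)
So 19789/3327 = [5; 1, 18, 4, 3, 13].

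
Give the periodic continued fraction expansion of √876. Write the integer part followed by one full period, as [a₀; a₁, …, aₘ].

[29; 1, 1, 2, 14, 2, 1, 1, 58]

a₀ = ⌊√876⌋ = 29.
With m₀=0, d₀=1 and mₖ₊₁ = dₖaₖ − mₖ, dₖ₊₁ = (n − mₖ₊₁²)/dₖ, aₖ₊₁ = ⌊(a₀+mₖ₊₁)/dₖ₊₁⌋:
  k=1: m=29, d=35, a=1
  k=2: m=6, d=24, a=1
  k=3: m=18, d=23, a=2
  k=4: m=28, d=4, a=14
  k=5: m=28, d=23, a=2
  k=6: m=18, d=24, a=1
  k=7: m=6, d=35, a=1
  k=8: m=29, d=1, a=58
d=1 and a=2a₀=58 at k=8, so the next step gives (m, d) = (29, 35) again — its k=1 value — and the period has length 8.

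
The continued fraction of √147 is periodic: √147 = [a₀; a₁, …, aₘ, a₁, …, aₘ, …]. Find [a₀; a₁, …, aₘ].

[12; 8, 24]

a₀ = ⌊√147⌋ = 12.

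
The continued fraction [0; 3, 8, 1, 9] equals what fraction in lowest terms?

89/277

Using pₖ = aₖpₖ₋₁ + pₖ₋₂ and qₖ = aₖqₖ₋₁ + qₖ₋₂:
  k=0: a=0, p=0, q=1
  k=1: a=3, p=1, q=3
  k=2: a=8, p=8, q=25
  k=3: a=1, p=9, q=28
  k=4: a=9, p=89, q=277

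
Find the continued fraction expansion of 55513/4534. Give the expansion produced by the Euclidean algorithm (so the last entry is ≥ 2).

[12; 4, 9, 1, 2, 3, 1, 8]

55513 = 12*4534 + 1105
4534 = 4*1105 + 114
1105 = 9*114 + 79
114 = 1*79 + 35
79 = 2*35 + 9
35 = 3*9 + 8
9 = 1*8 + 1
8 = 8*1 + 0  (stop)
So 55513/4534 = [12; 4, 9, 1, 2, 3, 1, 8].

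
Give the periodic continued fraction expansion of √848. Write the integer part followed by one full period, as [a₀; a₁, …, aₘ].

a₀ = ⌊√848⌋ = 29.
With m₀=0, d₀=1 and mₖ₊₁ = dₖaₖ − mₖ, dₖ₊₁ = (n − mₖ₊₁²)/dₖ, aₖ₊₁ = ⌊(a₀+mₖ₊₁)/dₖ₊₁⌋:
  k=1: m=29, d=7, a=8
  k=2: m=27, d=17, a=3
  k=3: m=24, d=16, a=3
  k=4: m=24, d=17, a=3
  k=5: m=27, d=7, a=8
  k=6: m=29, d=1, a=58
d=1 and a=2a₀=58 at k=6, so the next step gives (m, d) = (29, 7) again — its k=1 value — and the period has length 6.

[29; 8, 3, 3, 3, 8, 58]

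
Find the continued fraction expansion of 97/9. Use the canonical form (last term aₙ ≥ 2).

[10; 1, 3, 2]

97 = 10*9 + 7
9 = 1*7 + 2
7 = 3*2 + 1
2 = 2*1 + 0  (stop)
So 97/9 = [10; 1, 3, 2].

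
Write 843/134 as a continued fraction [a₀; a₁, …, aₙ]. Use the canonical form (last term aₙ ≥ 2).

[6; 3, 2, 3, 2, 2]

843 = 6·134 + 39
134 = 3·39 + 17
39 = 2·17 + 5
17 = 3·5 + 2
5 = 2·2 + 1
2 = 2·1 + 0  (stop)
So 843/134 = [6; 3, 2, 3, 2, 2].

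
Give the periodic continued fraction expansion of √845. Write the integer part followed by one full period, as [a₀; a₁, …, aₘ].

[29; 14, 1, 1, 14, 58]

a₀ = ⌊√845⌋ = 29.
With m₀=0, d₀=1 and mₖ₊₁ = dₖaₖ − mₖ, dₖ₊₁ = (n − mₖ₊₁²)/dₖ, aₖ₊₁ = ⌊(a₀+mₖ₊₁)/dₖ₊₁⌋:
  k=1: m=29, d=4, a=14
  k=2: m=27, d=29, a=1
  k=3: m=2, d=29, a=1
  k=4: m=27, d=4, a=14
  k=5: m=29, d=1, a=58
d=1 and a=2a₀=58 at k=5, so the next step gives (m, d) = (29, 4) again — its k=1 value — and the period has length 5.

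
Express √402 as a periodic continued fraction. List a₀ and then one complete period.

[20; 20, 40]

a₀ = ⌊√402⌋ = 20.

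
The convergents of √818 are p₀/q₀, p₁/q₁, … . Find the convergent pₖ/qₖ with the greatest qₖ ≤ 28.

√818 = [28; 1, 1, 1, 1, 56, …] (period length 5).
Convergents:
  p_0/q_0 = 28/1
  p_1/q_1 = 29/1
  p_2/q_2 = 57/2
  p_3/q_3 = 86/3
  p_4/q_4 = 143/5
  p_5/q_5 = 8094/283
q_4 = 5 ≤ 28 < 283 = q_5, so the answer is 143/5.

143/5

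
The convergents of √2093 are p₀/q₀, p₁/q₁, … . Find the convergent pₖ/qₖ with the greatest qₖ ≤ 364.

√2093 = [45; 1, 2, 1, 90, …] (period length 4).
Convergents:
  p_0/q_0 = 45/1
  p_1/q_1 = 46/1
  p_2/q_2 = 137/3
  p_3/q_3 = 183/4
  p_4/q_4 = 16607/363
  p_5/q_5 = 16790/367
q_4 = 363 ≤ 364 < 367 = q_5, so the answer is 16607/363.

16607/363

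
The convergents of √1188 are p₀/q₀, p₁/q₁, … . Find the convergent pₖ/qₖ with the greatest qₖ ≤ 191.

3171/92

√1188 = [34; 2, 7, 6, 7, 2, 68, …] (period length 6).
Convergents:
  p_0/q_0 = 34/1
  p_1/q_1 = 69/2
  p_2/q_2 = 517/15
  p_3/q_3 = 3171/92
  p_4/q_4 = 22714/659
q_3 = 92 ≤ 191 < 659 = q_4, so the answer is 3171/92.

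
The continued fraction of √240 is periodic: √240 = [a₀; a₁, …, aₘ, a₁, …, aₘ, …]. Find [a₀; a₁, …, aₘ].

[15; 2, 30]

a₀ = ⌊√240⌋ = 15.
With m₀=0, d₀=1 and mₖ₊₁ = dₖaₖ − mₖ, dₖ₊₁ = (n − mₖ₊₁²)/dₖ, aₖ₊₁ = ⌊(a₀+mₖ₊₁)/dₖ₊₁⌋:
  k=1: m=15, d=15, a=2
  k=2: m=15, d=1, a=30
d=1 and a=2a₀=30 at k=2, so the next step gives (m, d) = (15, 15) again — its k=1 value — and the period has length 2.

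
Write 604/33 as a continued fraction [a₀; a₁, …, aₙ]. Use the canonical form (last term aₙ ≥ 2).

604 = 18·33 + 10
33 = 3·10 + 3
10 = 3·3 + 1
3 = 3·1 + 0  (stop)
So 604/33 = [18; 3, 3, 3].

[18; 3, 3, 3]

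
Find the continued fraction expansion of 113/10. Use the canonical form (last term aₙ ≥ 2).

[11; 3, 3]

113 = 11×10 + 3
10 = 3×3 + 1
3 = 3×1 + 0  (stop)
So 113/10 = [11; 3, 3].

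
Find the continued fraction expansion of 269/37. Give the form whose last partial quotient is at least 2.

[7; 3, 1, 2, 3]

269 = 7×37 + 10
37 = 3×10 + 7
10 = 1×7 + 3
7 = 2×3 + 1
3 = 3×1 + 0  (stop)
So 269/37 = [7; 3, 1, 2, 3].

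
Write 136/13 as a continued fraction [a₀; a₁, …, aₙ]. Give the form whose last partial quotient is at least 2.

[10; 2, 6]

136 = 10·13 + 6
13 = 2·6 + 1
6 = 6·1 + 0  (stop)
So 136/13 = [10; 2, 6].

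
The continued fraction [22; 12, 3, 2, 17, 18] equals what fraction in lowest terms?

597699/27068

Fold from the inside: start with 18/1.
  17 + 1/18 = 307/18
  2 + 18/307 = 632/307
  3 + 307/632 = 2203/632
  12 + 632/2203 = 27068/2203
  22 + 2203/27068 = 597699/27068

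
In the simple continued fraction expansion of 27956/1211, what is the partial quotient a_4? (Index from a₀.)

27956 = 23·1211 + 103   →  a_0 = 23
1211 = 11·103 + 78   →  a_1 = 11
103 = 1·78 + 25   →  a_2 = 1
78 = 3·25 + 3   →  a_3 = 3
25 = 8·3 + 1   →  a_4 = 8

8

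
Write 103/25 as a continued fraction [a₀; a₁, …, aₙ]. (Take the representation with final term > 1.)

[4; 8, 3]

103 = 4·25 + 3
25 = 8·3 + 1
3 = 3·1 + 0  (stop)
So 103/25 = [4; 8, 3].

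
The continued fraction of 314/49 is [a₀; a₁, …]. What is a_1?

2

314 = 6·49 + 20   →  a_0 = 6
49 = 2·20 + 9   →  a_1 = 2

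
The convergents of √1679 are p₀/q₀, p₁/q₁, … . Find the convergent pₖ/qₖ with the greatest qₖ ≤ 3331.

136039/3320

√1679 = [40; 1, 39, 1, 80, …] (period length 4).
Convergents:
  p_0/q_0 = 40/1
  p_1/q_1 = 41/1
  p_2/q_2 = 1639/40
  p_3/q_3 = 1680/41
  p_4/q_4 = 136039/3320
  p_5/q_5 = 137719/3361
q_4 = 3320 ≤ 3331 < 3361 = q_5, so the answer is 136039/3320.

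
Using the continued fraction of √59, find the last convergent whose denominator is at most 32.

√59 = [7; 1, 2, 7, 2, 1, 14, …] (period length 6).
Convergents:
  p_0/q_0 = 7/1
  p_1/q_1 = 8/1
  p_2/q_2 = 23/3
  p_3/q_3 = 169/22
  p_4/q_4 = 361/47
q_3 = 22 ≤ 32 < 47 = q_4, so the answer is 169/22.

169/22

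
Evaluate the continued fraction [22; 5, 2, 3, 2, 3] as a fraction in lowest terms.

6633/299

Fold from the inside: start with 3/1.
  2 + 1/3 = 7/3
  3 + 3/7 = 24/7
  2 + 7/24 = 55/24
  5 + 24/55 = 299/55
  22 + 55/299 = 6633/299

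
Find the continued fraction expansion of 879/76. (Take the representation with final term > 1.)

879 = 11*76 + 43
76 = 1*43 + 33
43 = 1*33 + 10
33 = 3*10 + 3
10 = 3*3 + 1
3 = 3*1 + 0  (stop)
So 879/76 = [11; 1, 1, 3, 3, 3].

[11; 1, 1, 3, 3, 3]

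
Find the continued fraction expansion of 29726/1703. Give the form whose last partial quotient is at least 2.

29726 = 17*1703 + 775
1703 = 2*775 + 153
775 = 5*153 + 10
153 = 15*10 + 3
10 = 3*3 + 1
3 = 3*1 + 0  (stop)
So 29726/1703 = [17; 2, 5, 15, 3, 3].

[17; 2, 5, 15, 3, 3]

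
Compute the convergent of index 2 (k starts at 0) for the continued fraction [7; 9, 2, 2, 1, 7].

135/19

Using pₖ = aₖpₖ₋₁ + pₖ₋₂, qₖ = aₖqₖ₋₁ + qₖ₋₂ (with p₋₁=1, p₋₂=0, q₋₁=0, q₋₂=1):
  k=0: a=7, p=7, q=1
  k=1: a=9, p=64, q=9
  k=2: a=2, p=135, q=19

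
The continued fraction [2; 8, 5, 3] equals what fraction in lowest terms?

Fold from the inside: start with 3/1.
  5 + 1/3 = 16/3
  8 + 3/16 = 131/16
  2 + 16/131 = 278/131

278/131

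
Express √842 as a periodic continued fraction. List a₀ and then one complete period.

a₀ = ⌊√842⌋ = 29.

[29; 58]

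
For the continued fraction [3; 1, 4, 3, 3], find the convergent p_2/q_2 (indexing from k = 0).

19/5

Using pₖ = aₖpₖ₋₁ + pₖ₋₂, qₖ = aₖqₖ₋₁ + qₖ₋₂ (with p₋₁=1, p₋₂=0, q₋₁=0, q₋₂=1):
  k=0: a=3, p=3, q=1
  k=1: a=1, p=4, q=1
  k=2: a=4, p=19, q=5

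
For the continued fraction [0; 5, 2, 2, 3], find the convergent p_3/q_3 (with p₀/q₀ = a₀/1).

Using pₖ = aₖpₖ₋₁ + pₖ₋₂, qₖ = aₖqₖ₋₁ + qₖ₋₂ (with p₋₁=1, p₋₂=0, q₋₁=0, q₋₂=1):
  k=0: a=0, p=0, q=1
  k=1: a=5, p=1, q=5
  k=2: a=2, p=2, q=11
  k=3: a=2, p=5, q=27

5/27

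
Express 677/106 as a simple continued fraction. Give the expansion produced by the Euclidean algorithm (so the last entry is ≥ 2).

[6; 2, 1, 1, 2, 2, 3]

677 = 6*106 + 41
106 = 2*41 + 24
41 = 1*24 + 17
24 = 1*17 + 7
17 = 2*7 + 3
7 = 2*3 + 1
3 = 3*1 + 0  (stop)
So 677/106 = [6; 2, 1, 1, 2, 2, 3].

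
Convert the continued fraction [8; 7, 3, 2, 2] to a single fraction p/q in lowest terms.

1009/124

Using pₖ = aₖpₖ₋₁ + pₖ₋₂ and qₖ = aₖqₖ₋₁ + qₖ₋₂:
  k=0: a=8, p=8, q=1
  k=1: a=7, p=57, q=7
  k=2: a=3, p=179, q=22
  k=3: a=2, p=415, q=51
  k=4: a=2, p=1009, q=124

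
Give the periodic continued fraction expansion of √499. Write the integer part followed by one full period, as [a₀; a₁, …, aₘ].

a₀ = ⌊√499⌋ = 22.
With m₀=0, d₀=1 and mₖ₊₁ = dₖaₖ − mₖ, dₖ₊₁ = (n − mₖ₊₁²)/dₖ, aₖ₊₁ = ⌊(a₀+mₖ₊₁)/dₖ₊₁⌋:
  k=1: m=22, d=15, a=2
  k=2: m=8, d=29, a=1
  k=3: m=21, d=2, a=21
  k=4: m=21, d=29, a=1
  k=5: m=8, d=15, a=2
  k=6: m=22, d=1, a=44
d=1 and a=2a₀=44 at k=6, so the next step gives (m, d) = (22, 15) again — its k=1 value — and the period has length 6.

[22; 2, 1, 21, 1, 2, 44]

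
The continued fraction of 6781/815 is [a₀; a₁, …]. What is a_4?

2

6781 = 8·815 + 261   →  a_0 = 8
815 = 3·261 + 32   →  a_1 = 3
261 = 8·32 + 5   →  a_2 = 8
32 = 6·5 + 2   →  a_3 = 6
5 = 2·2 + 1   →  a_4 = 2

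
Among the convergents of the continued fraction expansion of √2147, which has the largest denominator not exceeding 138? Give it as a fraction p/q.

√2147 = [46; 2, 1, 45, 1, 2, 92, …] (period length 6).
Convergents:
  p_0/q_0 = 46/1
  p_1/q_1 = 93/2
  p_2/q_2 = 139/3
  p_3/q_3 = 6348/137
  p_4/q_4 = 6487/140
q_3 = 137 ≤ 138 < 140 = q_4, so the answer is 6348/137.

6348/137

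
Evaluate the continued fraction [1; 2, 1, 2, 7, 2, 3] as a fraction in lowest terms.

600/437

Fold from the inside: start with 3/1.
  2 + 1/3 = 7/3
  7 + 3/7 = 52/7
  2 + 7/52 = 111/52
  1 + 52/111 = 163/111
  2 + 111/163 = 437/163
  1 + 163/437 = 600/437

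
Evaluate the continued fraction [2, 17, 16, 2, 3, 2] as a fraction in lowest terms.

9237/4487

Fold from the inside: start with 2/1.
  3 + 1/2 = 7/2
  2 + 2/7 = 16/7
  16 + 7/16 = 263/16
  17 + 16/263 = 4487/263
  2 + 263/4487 = 9237/4487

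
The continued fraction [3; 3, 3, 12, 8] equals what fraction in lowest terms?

3281/994

Fold from the inside: start with 8/1.
  12 + 1/8 = 97/8
  3 + 8/97 = 299/97
  3 + 97/299 = 994/299
  3 + 299/994 = 3281/994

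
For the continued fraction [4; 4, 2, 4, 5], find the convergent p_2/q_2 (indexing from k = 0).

Using pₖ = aₖpₖ₋₁ + pₖ₋₂, qₖ = aₖqₖ₋₁ + qₖ₋₂ (with p₋₁=1, p₋₂=0, q₋₁=0, q₋₂=1):
  k=0: a=4, p=4, q=1
  k=1: a=4, p=17, q=4
  k=2: a=2, p=38, q=9

38/9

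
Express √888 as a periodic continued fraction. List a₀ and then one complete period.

[29; 1, 3, 1, 58]

a₀ = ⌊√888⌋ = 29.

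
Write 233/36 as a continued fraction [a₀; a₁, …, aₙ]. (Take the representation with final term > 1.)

[6; 2, 8, 2]

233 = 6×36 + 17
36 = 2×17 + 2
17 = 8×2 + 1
2 = 2×1 + 0  (stop)
So 233/36 = [6; 2, 8, 2].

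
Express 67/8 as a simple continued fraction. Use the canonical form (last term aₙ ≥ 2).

67 = 8*8 + 3
8 = 2*3 + 2
3 = 1*2 + 1
2 = 2*1 + 0  (stop)
So 67/8 = [8; 2, 1, 2].

[8; 2, 1, 2]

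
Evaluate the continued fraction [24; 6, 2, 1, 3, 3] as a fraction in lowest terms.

5532/229

Fold from the inside: start with 3/1.
  3 + 1/3 = 10/3
  1 + 3/10 = 13/10
  2 + 10/13 = 36/13
  6 + 13/36 = 229/36
  24 + 36/229 = 5532/229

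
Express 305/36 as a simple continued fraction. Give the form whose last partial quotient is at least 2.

[8; 2, 8, 2]

305 = 8·36 + 17
36 = 2·17 + 2
17 = 8·2 + 1
2 = 2·1 + 0  (stop)
So 305/36 = [8; 2, 8, 2].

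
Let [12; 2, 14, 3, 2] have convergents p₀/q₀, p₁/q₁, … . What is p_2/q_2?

Using pₖ = aₖpₖ₋₁ + pₖ₋₂, qₖ = aₖqₖ₋₁ + qₖ₋₂ (with p₋₁=1, p₋₂=0, q₋₁=0, q₋₂=1):
  k=0: a=12, p=12, q=1
  k=1: a=2, p=25, q=2
  k=2: a=14, p=362, q=29

362/29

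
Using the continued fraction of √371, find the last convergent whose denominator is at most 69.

443/23

√371 = [19; 3, 1, 4, 1, 3, 38, …] (period length 6).
Convergents:
  p_0/q_0 = 19/1
  p_1/q_1 = 58/3
  p_2/q_2 = 77/4
  p_3/q_3 = 366/19
  p_4/q_4 = 443/23
  p_5/q_5 = 1695/88
q_4 = 23 ≤ 69 < 88 = q_5, so the answer is 443/23.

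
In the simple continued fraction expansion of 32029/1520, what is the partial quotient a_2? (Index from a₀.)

1

32029 = 21·1520 + 109   →  a_0 = 21
1520 = 13·109 + 103   →  a_1 = 13
109 = 1·103 + 6   →  a_2 = 1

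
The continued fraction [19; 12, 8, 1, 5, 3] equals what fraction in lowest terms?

38833/2035

Fold from the inside: start with 3/1.
  5 + 1/3 = 16/3
  1 + 3/16 = 19/16
  8 + 16/19 = 168/19
  12 + 19/168 = 2035/168
  19 + 168/2035 = 38833/2035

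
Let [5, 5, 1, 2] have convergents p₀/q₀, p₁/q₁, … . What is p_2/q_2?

31/6

Using pₖ = aₖpₖ₋₁ + pₖ₋₂, qₖ = aₖqₖ₋₁ + qₖ₋₂ (with p₋₁=1, p₋₂=0, q₋₁=0, q₋₂=1):
  k=0: a=5, p=5, q=1
  k=1: a=5, p=26, q=5
  k=2: a=1, p=31, q=6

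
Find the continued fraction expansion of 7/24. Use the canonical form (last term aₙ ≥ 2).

7 = 0*24 + 7
24 = 3*7 + 3
7 = 2*3 + 1
3 = 3*1 + 0  (stop)
So 7/24 = [0; 3, 2, 3].

[0; 3, 2, 3]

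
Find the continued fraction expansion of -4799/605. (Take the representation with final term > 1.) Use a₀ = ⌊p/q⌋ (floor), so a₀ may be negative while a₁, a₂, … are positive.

-4799 = -8*605 + 41
605 = 14*41 + 31
41 = 1*31 + 10
31 = 3*10 + 1
10 = 10*1 + 0  (stop)
So -4799/605 = [-8; 14, 1, 3, 10].

[-8; 14, 1, 3, 10]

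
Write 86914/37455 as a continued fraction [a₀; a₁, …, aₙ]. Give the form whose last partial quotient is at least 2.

[2; 3, 8, 3, 7, 3, 3, 6]

86914 = 2·37455 + 12004
37455 = 3·12004 + 1443
12004 = 8·1443 + 460
1443 = 3·460 + 63
460 = 7·63 + 19
63 = 3·19 + 6
19 = 3·6 + 1
6 = 6·1 + 0  (stop)
So 86914/37455 = [2; 3, 8, 3, 7, 3, 3, 6].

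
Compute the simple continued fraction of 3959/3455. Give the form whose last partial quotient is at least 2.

3959 = 1·3455 + 504
3455 = 6·504 + 431
504 = 1·431 + 73
431 = 5·73 + 66
73 = 1·66 + 7
66 = 9·7 + 3
7 = 2·3 + 1
3 = 3·1 + 0  (stop)
So 3959/3455 = [1; 6, 1, 5, 1, 9, 2, 3].

[1; 6, 1, 5, 1, 9, 2, 3]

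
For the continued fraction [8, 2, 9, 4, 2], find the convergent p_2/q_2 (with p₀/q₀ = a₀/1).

161/19

Using pₖ = aₖpₖ₋₁ + pₖ₋₂, qₖ = aₖqₖ₋₁ + qₖ₋₂ (with p₋₁=1, p₋₂=0, q₋₁=0, q₋₂=1):
  k=0: a=8, p=8, q=1
  k=1: a=2, p=17, q=2
  k=2: a=9, p=161, q=19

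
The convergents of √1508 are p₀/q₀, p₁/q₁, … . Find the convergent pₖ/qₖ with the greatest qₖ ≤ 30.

√1508 = [38; 1, 4, 1, 76, …] (period length 4).
Convergents:
  p_0/q_0 = 38/1
  p_1/q_1 = 39/1
  p_2/q_2 = 194/5
  p_3/q_3 = 233/6
  p_4/q_4 = 17902/461
q_3 = 6 ≤ 30 < 461 = q_4, so the answer is 233/6.

233/6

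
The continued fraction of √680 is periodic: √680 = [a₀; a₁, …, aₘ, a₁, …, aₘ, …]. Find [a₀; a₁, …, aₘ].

[26; 13, 52]

a₀ = ⌊√680⌋ = 26.
With m₀=0, d₀=1 and mₖ₊₁ = dₖaₖ − mₖ, dₖ₊₁ = (n − mₖ₊₁²)/dₖ, aₖ₊₁ = ⌊(a₀+mₖ₊₁)/dₖ₊₁⌋:
  k=1: m=26, d=4, a=13
  k=2: m=26, d=1, a=52
d=1 and a=2a₀=52 at k=2, so the next step gives (m, d) = (26, 4) again — its k=1 value — and the period has length 2.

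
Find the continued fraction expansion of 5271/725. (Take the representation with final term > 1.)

5271 = 7×725 + 196
725 = 3×196 + 137
196 = 1×137 + 59
137 = 2×59 + 19
59 = 3×19 + 2
19 = 9×2 + 1
2 = 2×1 + 0  (stop)
So 5271/725 = [7; 3, 1, 2, 3, 9, 2].

[7; 3, 1, 2, 3, 9, 2]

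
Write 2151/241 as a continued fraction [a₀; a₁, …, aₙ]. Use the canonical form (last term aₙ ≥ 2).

[8; 1, 12, 2, 1, 1, 3]

2151 = 8·241 + 223
241 = 1·223 + 18
223 = 12·18 + 7
18 = 2·7 + 4
7 = 1·4 + 3
4 = 1·3 + 1
3 = 3·1 + 0  (stop)
So 2151/241 = [8; 1, 12, 2, 1, 1, 3].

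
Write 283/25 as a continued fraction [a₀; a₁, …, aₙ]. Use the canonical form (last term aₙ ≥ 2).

283 = 11·25 + 8
25 = 3·8 + 1
8 = 8·1 + 0  (stop)
So 283/25 = [11; 3, 8].

[11; 3, 8]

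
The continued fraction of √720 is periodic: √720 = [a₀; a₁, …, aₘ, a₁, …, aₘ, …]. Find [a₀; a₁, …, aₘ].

a₀ = ⌊√720⌋ = 26.

[26; 1, 4, 1, 52]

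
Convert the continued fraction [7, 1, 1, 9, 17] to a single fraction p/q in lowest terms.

Fold from the inside: start with 17/1.
  9 + 1/17 = 154/17
  1 + 17/154 = 171/154
  1 + 154/171 = 325/171
  7 + 171/325 = 2446/325

2446/325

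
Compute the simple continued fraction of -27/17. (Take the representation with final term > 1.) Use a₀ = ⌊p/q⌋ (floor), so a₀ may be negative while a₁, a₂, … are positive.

[-2; 2, 2, 3]

-27 = -2×17 + 7
17 = 2×7 + 3
7 = 2×3 + 1
3 = 3×1 + 0  (stop)
So -27/17 = [-2; 2, 2, 3].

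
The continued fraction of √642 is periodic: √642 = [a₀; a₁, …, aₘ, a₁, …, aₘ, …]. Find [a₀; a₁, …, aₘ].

a₀ = ⌊√642⌋ = 25.

[25; 2, 1, 24, 1, 2, 50]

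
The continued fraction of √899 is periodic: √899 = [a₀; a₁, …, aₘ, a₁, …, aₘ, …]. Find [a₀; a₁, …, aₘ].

[29; 1, 58]

a₀ = ⌊√899⌋ = 29.
With m₀=0, d₀=1 and mₖ₊₁ = dₖaₖ − mₖ, dₖ₊₁ = (n − mₖ₊₁²)/dₖ, aₖ₊₁ = ⌊(a₀+mₖ₊₁)/dₖ₊₁⌋:
  k=1: m=29, d=58, a=1
  k=2: m=29, d=1, a=58
d=1 and a=2a₀=58 at k=2, so the next step gives (m, d) = (29, 58) again — its k=1 value — and the period has length 2.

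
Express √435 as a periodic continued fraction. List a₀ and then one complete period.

a₀ = ⌊√435⌋ = 20.
With m₀=0, d₀=1 and mₖ₊₁ = dₖaₖ − mₖ, dₖ₊₁ = (n − mₖ₊₁²)/dₖ, aₖ₊₁ = ⌊(a₀+mₖ₊₁)/dₖ₊₁⌋:
  k=1: m=20, d=35, a=1
  k=2: m=15, d=6, a=5
  k=3: m=15, d=35, a=1
  k=4: m=20, d=1, a=40
d=1 and a=2a₀=40 at k=4, so the next step gives (m, d) = (20, 35) again — its k=1 value — and the period has length 4.

[20; 1, 5, 1, 40]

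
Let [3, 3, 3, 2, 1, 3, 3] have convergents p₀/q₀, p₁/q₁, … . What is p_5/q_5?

Using pₖ = aₖpₖ₋₁ + pₖ₋₂, qₖ = aₖqₖ₋₁ + qₖ₋₂ (with p₋₁=1, p₋₂=0, q₋₁=0, q₋₂=1):
  k=0: a=3, p=3, q=1
  k=1: a=3, p=10, q=3
  k=2: a=3, p=33, q=10
  k=3: a=2, p=76, q=23
  k=4: a=1, p=109, q=33
  k=5: a=3, p=403, q=122

403/122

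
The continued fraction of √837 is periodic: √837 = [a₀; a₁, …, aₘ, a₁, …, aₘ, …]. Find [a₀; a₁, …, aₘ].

[28; 1, 13, 2, 13, 1, 56]

a₀ = ⌊√837⌋ = 28.
With m₀=0, d₀=1 and mₖ₊₁ = dₖaₖ − mₖ, dₖ₊₁ = (n − mₖ₊₁²)/dₖ, aₖ₊₁ = ⌊(a₀+mₖ₊₁)/dₖ₊₁⌋:
  k=1: m=28, d=53, a=1
  k=2: m=25, d=4, a=13
  k=3: m=27, d=27, a=2
  k=4: m=27, d=4, a=13
  k=5: m=25, d=53, a=1
  k=6: m=28, d=1, a=56
d=1 and a=2a₀=56 at k=6, so the next step gives (m, d) = (28, 53) again — its k=1 value — and the period has length 6.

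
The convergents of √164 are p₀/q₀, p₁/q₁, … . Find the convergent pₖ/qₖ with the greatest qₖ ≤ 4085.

50828/3969

√164 = [12; 1, 4, 6, 4, 1, 24, …] (period length 6).
Convergents:
  p_0/q_0 = 12/1
  p_1/q_1 = 13/1
  p_2/q_2 = 64/5
  p_3/q_3 = 397/31
  p_4/q_4 = 1652/129
  p_5/q_5 = 2049/160
  p_6/q_6 = 50828/3969
  p_7/q_7 = 52877/4129
q_6 = 3969 ≤ 4085 < 4129 = q_7, so the answer is 50828/3969.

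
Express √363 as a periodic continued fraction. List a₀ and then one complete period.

a₀ = ⌊√363⌋ = 19.
With m₀=0, d₀=1 and mₖ₊₁ = dₖaₖ − mₖ, dₖ₊₁ = (n − mₖ₊₁²)/dₖ, aₖ₊₁ = ⌊(a₀+mₖ₊₁)/dₖ₊₁⌋:
  k=1: m=19, d=2, a=19
  k=2: m=19, d=1, a=38
d=1 and a=2a₀=38 at k=2, so the next step gives (m, d) = (19, 2) again — its k=1 value — and the period has length 2.

[19; 19, 38]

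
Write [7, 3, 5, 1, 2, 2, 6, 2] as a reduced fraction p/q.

12867/1759

Using pₖ = aₖpₖ₋₁ + pₖ₋₂ and qₖ = aₖqₖ₋₁ + qₖ₋₂:
  k=0: a=7, p=7, q=1
  k=1: a=3, p=22, q=3
  k=2: a=5, p=117, q=16
  k=3: a=1, p=139, q=19
  k=4: a=2, p=395, q=54
  k=5: a=2, p=929, q=127
  k=6: a=6, p=5969, q=816
  k=7: a=2, p=12867, q=1759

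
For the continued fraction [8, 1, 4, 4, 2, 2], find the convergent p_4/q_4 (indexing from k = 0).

414/47

Using pₖ = aₖpₖ₋₁ + pₖ₋₂, qₖ = aₖqₖ₋₁ + qₖ₋₂ (with p₋₁=1, p₋₂=0, q₋₁=0, q₋₂=1):
  k=0: a=8, p=8, q=1
  k=1: a=1, p=9, q=1
  k=2: a=4, p=44, q=5
  k=3: a=4, p=185, q=21
  k=4: a=2, p=414, q=47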